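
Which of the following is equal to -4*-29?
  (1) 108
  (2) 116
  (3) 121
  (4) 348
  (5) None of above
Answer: 2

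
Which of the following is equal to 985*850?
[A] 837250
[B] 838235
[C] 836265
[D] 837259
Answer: A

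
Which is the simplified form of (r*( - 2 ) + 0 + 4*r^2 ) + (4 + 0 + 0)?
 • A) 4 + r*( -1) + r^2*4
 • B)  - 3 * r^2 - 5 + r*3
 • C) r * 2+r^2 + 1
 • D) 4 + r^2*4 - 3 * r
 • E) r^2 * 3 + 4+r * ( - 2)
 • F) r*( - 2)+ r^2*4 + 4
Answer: F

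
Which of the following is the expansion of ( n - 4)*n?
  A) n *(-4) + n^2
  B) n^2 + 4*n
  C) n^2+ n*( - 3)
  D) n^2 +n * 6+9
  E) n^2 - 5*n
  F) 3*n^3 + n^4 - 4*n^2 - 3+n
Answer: A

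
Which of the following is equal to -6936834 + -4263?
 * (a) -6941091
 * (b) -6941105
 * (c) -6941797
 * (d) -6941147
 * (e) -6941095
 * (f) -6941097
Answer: f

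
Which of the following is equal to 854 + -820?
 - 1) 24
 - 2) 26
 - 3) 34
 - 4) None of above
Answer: 3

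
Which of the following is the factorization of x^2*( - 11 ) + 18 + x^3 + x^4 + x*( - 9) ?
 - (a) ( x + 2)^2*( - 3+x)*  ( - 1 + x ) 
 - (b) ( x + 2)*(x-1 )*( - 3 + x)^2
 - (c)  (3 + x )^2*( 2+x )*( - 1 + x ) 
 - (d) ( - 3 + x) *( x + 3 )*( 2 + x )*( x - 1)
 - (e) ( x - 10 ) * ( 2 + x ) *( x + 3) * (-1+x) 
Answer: d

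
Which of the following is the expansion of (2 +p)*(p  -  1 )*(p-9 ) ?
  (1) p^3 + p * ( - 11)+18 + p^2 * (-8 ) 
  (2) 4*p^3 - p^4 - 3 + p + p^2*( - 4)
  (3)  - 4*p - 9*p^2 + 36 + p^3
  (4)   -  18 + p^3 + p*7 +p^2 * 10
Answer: 1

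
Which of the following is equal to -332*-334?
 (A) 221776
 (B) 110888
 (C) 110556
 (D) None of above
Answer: B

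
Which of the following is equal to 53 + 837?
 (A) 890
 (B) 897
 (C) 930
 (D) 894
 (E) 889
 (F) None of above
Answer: A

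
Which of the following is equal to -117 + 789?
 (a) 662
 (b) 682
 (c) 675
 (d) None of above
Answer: d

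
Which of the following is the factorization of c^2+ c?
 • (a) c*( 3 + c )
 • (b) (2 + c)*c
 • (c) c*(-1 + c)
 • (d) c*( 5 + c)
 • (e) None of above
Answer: e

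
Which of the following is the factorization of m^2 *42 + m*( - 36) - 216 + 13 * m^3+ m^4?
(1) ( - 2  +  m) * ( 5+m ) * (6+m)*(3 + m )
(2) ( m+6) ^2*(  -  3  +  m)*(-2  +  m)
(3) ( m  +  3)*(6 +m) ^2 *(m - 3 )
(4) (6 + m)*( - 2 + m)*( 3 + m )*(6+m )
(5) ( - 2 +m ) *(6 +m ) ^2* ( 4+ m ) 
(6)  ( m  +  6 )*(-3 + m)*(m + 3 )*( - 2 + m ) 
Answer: 4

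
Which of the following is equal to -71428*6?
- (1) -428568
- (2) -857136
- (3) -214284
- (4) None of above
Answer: 1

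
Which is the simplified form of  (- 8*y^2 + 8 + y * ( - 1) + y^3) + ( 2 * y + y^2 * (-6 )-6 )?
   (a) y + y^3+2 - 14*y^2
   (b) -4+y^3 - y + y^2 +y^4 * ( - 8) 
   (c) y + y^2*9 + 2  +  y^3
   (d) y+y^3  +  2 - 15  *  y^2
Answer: a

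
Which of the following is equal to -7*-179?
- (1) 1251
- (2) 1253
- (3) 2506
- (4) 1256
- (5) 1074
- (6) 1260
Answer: 2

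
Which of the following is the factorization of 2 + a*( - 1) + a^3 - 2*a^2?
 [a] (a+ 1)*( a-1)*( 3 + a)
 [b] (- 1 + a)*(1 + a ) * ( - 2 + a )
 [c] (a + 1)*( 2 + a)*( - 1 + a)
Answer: b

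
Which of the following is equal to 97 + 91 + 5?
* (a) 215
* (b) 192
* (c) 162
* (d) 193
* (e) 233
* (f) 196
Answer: d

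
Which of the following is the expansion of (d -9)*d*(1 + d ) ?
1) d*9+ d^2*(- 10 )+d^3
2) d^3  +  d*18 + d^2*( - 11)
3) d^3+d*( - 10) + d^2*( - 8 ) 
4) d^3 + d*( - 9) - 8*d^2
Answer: 4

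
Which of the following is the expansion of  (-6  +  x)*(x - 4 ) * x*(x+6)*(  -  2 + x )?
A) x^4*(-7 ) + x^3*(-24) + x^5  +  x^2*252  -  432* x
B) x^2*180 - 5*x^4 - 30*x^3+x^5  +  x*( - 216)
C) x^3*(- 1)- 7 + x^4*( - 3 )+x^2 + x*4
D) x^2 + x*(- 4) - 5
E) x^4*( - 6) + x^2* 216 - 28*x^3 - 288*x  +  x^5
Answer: E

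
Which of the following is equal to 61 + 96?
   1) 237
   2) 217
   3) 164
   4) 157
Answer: 4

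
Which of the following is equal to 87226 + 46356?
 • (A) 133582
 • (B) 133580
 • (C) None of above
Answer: A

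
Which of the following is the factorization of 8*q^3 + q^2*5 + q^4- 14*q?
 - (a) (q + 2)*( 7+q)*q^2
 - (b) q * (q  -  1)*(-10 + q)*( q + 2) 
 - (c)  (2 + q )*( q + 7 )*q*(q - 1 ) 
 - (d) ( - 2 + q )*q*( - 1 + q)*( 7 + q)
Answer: c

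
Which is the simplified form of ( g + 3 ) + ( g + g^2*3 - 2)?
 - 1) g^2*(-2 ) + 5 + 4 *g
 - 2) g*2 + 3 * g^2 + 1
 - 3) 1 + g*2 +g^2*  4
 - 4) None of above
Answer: 2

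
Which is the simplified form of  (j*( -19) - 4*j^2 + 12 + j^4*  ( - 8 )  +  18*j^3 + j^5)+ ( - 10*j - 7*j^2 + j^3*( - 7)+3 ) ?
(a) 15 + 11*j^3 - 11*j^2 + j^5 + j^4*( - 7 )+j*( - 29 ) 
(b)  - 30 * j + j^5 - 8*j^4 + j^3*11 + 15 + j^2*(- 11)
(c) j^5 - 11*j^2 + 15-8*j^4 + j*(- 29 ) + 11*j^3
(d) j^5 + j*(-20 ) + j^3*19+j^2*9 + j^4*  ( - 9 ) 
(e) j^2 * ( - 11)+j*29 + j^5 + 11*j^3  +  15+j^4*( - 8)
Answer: c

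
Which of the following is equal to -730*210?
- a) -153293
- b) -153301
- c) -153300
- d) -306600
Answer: c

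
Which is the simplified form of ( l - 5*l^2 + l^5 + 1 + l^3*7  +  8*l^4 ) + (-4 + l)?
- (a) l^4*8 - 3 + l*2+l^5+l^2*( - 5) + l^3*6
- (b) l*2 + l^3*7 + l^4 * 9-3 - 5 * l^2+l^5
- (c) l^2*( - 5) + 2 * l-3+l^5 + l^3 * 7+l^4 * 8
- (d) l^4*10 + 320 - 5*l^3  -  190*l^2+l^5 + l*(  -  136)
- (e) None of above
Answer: c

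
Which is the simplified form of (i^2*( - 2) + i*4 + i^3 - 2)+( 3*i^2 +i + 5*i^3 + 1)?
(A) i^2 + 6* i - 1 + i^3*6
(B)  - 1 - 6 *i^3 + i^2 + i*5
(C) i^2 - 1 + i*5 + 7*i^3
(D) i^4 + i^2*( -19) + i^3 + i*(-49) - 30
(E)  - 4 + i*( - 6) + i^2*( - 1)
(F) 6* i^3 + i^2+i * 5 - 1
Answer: F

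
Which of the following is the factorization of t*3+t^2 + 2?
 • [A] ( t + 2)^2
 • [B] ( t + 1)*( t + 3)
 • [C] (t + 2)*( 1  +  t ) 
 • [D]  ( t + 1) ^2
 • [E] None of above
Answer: C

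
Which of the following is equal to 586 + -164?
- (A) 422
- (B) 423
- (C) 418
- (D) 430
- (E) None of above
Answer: A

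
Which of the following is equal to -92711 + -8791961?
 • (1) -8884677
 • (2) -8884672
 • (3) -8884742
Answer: 2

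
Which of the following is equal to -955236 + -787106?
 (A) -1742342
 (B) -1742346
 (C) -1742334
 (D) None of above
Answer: A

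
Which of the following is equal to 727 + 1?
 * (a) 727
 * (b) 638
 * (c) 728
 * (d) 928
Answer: c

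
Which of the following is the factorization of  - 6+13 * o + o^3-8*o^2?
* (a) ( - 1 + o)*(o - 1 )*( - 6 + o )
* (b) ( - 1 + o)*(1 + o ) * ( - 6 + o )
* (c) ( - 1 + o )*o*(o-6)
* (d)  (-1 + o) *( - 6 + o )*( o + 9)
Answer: a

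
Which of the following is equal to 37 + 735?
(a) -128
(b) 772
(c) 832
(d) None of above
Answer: b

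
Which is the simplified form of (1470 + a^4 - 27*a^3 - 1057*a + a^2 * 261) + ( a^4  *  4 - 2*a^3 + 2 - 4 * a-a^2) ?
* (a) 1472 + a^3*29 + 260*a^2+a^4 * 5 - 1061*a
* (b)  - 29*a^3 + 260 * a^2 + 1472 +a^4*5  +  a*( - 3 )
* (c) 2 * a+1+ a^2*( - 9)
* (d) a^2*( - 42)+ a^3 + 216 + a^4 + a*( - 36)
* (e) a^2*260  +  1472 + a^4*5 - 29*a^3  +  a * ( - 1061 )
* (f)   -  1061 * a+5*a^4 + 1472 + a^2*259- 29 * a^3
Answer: e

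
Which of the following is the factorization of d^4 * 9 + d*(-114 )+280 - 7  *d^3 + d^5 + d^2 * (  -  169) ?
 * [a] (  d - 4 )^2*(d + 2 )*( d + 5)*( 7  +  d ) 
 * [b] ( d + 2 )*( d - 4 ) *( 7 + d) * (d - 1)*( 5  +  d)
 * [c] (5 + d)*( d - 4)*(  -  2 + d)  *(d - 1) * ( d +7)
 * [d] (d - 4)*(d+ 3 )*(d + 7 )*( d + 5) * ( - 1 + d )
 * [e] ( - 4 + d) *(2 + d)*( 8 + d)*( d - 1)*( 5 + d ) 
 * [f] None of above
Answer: b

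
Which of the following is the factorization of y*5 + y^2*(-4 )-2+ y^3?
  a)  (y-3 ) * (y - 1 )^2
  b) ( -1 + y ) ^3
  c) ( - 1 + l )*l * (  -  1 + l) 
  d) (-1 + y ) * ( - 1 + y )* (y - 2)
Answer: d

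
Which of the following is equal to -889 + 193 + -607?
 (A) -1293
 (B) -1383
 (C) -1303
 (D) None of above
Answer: C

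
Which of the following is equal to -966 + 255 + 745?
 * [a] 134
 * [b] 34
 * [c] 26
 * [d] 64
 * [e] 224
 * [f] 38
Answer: b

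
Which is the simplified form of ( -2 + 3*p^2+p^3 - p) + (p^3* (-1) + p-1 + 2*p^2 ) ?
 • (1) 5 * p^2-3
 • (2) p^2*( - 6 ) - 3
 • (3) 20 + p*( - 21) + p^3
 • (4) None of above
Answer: 1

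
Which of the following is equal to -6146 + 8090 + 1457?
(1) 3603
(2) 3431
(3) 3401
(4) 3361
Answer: 3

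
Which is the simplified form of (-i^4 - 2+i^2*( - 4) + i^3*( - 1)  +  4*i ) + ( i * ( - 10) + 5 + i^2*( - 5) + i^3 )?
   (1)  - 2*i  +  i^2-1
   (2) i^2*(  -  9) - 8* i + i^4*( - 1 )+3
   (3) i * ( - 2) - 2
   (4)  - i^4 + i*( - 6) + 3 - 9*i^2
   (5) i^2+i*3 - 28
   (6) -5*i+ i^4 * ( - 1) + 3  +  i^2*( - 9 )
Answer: 4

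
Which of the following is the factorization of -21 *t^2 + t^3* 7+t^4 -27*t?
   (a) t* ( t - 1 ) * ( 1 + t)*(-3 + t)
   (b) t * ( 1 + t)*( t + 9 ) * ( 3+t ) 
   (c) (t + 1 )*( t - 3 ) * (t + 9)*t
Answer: c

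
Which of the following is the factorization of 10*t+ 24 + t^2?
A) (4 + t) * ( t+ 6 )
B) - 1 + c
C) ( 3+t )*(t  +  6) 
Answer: A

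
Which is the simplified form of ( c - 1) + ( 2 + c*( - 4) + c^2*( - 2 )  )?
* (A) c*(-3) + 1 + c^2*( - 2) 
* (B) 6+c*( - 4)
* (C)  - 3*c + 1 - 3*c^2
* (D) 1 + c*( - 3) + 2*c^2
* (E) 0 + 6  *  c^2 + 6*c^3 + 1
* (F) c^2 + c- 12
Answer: A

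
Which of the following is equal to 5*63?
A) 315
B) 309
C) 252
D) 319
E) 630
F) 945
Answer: A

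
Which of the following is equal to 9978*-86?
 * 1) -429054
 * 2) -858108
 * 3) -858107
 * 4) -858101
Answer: 2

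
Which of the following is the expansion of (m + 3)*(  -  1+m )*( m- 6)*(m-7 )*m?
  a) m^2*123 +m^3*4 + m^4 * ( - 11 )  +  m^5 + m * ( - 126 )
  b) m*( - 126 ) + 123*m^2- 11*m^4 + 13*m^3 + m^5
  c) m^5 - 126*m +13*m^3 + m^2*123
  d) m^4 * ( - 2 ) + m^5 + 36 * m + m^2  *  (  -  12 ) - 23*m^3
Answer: b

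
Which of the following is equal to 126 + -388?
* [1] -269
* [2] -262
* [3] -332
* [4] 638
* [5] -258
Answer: 2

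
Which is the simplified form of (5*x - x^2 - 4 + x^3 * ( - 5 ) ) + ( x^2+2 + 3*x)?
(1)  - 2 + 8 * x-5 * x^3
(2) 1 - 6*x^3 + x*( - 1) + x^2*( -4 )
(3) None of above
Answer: 1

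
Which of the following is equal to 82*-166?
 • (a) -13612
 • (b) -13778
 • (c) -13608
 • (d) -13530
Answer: a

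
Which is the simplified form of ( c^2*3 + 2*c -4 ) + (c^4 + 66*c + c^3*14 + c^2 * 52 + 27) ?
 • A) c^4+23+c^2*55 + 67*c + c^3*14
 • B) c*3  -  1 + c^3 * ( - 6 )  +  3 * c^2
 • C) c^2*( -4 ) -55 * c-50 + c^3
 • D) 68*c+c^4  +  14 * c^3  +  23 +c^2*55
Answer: D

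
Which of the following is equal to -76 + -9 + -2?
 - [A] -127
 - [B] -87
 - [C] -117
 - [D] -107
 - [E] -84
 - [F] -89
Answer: B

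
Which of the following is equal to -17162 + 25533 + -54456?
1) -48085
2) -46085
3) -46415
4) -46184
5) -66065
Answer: 2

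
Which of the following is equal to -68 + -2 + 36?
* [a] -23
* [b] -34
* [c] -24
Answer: b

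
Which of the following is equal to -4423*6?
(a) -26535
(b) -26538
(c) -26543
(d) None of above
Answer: b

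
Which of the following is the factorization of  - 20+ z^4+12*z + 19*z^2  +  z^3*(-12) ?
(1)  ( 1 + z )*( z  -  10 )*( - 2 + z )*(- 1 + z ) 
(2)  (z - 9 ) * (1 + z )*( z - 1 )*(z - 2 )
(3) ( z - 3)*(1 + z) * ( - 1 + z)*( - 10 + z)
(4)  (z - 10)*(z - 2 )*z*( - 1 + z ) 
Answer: 1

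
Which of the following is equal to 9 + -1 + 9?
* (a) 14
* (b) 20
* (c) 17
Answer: c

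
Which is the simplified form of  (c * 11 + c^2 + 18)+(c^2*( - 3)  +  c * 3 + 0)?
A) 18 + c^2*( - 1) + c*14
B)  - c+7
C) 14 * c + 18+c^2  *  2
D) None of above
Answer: D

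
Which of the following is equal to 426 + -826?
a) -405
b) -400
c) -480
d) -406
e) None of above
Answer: b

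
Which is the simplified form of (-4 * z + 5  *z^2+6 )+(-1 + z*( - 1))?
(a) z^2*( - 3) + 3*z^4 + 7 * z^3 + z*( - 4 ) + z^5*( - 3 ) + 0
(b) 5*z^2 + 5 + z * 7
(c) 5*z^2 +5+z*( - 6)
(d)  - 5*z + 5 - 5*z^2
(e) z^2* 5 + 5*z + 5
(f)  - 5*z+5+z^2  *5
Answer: f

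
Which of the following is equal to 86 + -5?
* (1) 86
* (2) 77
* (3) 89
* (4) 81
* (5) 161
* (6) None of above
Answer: 4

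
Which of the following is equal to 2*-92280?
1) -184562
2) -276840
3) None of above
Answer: 3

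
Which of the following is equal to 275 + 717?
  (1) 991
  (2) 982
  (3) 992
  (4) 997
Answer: 3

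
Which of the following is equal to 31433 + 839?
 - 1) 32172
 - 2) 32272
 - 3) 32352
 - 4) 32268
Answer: 2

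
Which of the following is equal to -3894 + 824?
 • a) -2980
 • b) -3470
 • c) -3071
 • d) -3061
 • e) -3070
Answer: e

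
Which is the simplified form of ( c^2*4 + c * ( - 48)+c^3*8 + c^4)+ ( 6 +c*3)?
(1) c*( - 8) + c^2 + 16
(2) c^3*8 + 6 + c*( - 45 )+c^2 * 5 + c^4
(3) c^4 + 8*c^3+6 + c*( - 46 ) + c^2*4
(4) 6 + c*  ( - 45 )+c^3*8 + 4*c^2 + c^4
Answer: 4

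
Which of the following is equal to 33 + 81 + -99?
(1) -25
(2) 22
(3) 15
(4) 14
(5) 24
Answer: 3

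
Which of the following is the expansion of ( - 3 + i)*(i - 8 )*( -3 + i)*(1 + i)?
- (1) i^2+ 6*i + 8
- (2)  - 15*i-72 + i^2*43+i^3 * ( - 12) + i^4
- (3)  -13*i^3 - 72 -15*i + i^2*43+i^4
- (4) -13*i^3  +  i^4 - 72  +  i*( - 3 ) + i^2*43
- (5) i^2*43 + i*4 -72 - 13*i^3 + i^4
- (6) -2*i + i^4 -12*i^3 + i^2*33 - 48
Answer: 3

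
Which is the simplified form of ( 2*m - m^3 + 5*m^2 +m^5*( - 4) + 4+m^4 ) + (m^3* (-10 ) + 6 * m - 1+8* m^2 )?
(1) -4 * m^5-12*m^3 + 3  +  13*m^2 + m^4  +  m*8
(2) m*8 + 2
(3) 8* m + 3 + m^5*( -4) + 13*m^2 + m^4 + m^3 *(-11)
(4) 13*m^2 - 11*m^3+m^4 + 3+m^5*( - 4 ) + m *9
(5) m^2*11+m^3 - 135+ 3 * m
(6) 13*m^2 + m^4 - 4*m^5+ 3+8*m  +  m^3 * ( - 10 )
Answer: 3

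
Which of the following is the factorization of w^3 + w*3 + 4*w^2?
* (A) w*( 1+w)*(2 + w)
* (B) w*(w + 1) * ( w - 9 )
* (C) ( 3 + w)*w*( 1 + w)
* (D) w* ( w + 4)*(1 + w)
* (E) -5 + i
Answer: C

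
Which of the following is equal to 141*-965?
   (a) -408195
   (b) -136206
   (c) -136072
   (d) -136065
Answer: d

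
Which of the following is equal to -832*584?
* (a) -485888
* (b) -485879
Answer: a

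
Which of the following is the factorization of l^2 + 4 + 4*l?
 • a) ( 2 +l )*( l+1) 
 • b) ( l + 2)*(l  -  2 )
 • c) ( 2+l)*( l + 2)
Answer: c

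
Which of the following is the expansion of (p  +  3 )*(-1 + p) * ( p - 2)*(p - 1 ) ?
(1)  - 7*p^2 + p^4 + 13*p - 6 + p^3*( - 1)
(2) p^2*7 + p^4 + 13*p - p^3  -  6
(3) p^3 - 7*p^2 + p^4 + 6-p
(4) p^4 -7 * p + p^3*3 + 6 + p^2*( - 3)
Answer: 1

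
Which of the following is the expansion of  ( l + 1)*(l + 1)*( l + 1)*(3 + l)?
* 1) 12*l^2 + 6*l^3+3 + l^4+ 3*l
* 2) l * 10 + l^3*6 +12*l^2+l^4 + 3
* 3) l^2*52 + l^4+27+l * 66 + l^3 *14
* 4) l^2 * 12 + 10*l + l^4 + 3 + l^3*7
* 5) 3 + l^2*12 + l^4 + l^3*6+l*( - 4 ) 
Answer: 2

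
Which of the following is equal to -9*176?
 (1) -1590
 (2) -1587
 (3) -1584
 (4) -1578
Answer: 3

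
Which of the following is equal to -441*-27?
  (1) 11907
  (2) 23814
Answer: 1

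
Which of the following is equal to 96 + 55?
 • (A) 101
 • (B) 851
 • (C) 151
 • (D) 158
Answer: C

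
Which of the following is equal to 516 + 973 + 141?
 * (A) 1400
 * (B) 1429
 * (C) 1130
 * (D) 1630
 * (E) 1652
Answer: D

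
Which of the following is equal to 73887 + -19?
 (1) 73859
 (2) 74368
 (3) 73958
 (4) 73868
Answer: 4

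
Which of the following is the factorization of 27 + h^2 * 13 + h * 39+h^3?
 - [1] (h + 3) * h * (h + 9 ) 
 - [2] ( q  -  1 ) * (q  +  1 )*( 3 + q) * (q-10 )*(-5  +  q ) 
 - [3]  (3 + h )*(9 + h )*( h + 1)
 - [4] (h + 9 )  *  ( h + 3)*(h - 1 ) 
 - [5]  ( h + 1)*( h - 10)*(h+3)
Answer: 3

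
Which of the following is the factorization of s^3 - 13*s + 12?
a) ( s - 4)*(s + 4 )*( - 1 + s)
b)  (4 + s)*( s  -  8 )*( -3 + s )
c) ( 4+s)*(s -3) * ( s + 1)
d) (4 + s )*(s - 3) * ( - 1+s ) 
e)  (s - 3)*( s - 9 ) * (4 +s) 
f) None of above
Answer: d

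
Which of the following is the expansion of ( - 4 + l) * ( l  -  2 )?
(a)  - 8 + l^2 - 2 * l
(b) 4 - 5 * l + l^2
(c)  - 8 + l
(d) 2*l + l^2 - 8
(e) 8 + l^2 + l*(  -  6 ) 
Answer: e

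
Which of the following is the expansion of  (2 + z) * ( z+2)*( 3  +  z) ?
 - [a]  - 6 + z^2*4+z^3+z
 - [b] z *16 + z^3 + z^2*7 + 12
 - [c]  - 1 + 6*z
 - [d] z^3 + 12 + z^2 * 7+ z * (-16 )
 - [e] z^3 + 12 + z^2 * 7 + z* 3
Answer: b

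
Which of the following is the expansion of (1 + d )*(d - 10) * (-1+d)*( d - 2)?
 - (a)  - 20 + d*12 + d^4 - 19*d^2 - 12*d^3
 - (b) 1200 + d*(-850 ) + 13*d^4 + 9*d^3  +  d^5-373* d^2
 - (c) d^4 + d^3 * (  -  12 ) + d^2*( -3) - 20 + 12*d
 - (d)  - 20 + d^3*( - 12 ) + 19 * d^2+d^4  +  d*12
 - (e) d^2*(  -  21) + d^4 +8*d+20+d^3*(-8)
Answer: d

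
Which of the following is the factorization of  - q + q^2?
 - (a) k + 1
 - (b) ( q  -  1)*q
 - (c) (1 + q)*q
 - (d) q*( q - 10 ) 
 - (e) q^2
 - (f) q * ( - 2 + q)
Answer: b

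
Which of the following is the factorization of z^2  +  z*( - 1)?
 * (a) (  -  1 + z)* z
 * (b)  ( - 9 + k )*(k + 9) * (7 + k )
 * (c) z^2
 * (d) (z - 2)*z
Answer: a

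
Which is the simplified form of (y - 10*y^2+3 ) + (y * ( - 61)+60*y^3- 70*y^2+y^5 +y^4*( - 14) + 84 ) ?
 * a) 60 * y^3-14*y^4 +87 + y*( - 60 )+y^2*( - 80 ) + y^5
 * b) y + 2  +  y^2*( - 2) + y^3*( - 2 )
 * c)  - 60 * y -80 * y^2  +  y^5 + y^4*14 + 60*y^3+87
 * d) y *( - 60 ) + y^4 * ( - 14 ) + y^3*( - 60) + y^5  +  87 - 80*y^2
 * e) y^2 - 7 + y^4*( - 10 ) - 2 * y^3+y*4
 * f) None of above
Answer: a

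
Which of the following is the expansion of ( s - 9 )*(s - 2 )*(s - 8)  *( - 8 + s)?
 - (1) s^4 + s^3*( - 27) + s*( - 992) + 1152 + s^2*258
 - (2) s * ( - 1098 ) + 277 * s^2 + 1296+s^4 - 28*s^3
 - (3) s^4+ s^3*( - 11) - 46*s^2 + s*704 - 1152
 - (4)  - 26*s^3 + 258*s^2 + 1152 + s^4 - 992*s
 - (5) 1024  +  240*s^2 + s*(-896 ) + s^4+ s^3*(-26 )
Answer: 1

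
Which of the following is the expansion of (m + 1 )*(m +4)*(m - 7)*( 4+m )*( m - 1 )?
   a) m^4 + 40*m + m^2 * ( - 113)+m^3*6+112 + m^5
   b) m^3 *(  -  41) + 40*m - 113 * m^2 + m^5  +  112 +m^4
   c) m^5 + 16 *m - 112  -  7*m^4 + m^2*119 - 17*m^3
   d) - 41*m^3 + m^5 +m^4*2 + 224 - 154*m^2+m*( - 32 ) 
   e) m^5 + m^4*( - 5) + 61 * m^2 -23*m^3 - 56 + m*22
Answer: b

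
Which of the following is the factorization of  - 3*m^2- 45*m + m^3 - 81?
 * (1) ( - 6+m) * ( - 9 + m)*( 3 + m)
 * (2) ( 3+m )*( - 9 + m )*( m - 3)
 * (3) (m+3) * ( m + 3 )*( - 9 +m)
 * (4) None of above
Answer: 3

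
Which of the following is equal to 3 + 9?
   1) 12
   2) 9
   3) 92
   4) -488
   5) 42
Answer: 1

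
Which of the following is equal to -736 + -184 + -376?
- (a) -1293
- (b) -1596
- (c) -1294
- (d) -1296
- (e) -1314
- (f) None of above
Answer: d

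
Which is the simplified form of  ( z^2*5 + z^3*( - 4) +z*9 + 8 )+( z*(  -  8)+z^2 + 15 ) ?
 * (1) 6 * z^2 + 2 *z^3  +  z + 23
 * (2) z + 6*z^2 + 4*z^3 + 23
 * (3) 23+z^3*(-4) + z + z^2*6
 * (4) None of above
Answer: 3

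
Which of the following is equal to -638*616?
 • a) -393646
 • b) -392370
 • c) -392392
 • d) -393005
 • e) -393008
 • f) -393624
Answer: e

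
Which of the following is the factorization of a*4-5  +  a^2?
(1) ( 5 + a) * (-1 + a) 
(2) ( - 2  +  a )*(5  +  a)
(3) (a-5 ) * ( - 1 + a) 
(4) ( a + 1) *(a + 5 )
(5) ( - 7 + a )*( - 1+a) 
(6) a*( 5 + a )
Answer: 1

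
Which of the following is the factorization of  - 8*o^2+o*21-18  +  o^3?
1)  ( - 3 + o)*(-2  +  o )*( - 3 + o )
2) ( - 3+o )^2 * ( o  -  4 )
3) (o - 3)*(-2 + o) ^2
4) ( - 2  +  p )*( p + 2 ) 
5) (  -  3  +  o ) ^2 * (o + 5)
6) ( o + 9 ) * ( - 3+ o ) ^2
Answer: 1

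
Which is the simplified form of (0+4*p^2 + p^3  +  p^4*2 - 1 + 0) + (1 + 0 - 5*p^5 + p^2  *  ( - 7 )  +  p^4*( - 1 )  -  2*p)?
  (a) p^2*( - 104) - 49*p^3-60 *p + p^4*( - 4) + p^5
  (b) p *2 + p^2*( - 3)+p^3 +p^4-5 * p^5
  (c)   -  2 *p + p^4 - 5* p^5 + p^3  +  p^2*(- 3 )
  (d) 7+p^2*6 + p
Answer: c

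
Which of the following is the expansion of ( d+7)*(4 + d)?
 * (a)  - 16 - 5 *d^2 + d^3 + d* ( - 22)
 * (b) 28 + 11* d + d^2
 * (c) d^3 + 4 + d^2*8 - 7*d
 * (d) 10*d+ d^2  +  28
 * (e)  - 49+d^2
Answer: b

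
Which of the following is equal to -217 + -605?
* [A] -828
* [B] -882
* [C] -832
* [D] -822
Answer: D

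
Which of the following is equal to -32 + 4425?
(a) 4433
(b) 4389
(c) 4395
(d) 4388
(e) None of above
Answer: e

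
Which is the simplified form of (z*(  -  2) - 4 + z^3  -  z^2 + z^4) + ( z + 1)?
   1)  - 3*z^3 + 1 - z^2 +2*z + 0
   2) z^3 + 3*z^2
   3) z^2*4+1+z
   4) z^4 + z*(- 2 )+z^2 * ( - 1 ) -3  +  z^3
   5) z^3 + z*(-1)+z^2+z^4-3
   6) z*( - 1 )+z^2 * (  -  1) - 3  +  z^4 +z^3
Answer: 6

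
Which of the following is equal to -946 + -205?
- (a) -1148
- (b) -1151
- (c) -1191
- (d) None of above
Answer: b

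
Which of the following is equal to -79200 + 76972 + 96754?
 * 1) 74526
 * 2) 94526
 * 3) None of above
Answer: 2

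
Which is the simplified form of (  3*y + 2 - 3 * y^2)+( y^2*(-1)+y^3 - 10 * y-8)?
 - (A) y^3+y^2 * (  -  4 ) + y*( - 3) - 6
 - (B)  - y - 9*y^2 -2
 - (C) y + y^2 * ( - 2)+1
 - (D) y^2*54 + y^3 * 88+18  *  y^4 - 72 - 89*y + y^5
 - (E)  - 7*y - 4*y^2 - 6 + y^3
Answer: E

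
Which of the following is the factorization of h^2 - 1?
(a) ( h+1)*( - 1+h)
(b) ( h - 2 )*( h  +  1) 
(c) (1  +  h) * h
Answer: a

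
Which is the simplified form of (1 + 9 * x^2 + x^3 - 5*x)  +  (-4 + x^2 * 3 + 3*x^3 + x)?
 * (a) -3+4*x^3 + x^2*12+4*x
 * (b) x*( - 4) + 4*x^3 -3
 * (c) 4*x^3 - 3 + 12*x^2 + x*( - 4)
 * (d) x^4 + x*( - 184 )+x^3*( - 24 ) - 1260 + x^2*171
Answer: c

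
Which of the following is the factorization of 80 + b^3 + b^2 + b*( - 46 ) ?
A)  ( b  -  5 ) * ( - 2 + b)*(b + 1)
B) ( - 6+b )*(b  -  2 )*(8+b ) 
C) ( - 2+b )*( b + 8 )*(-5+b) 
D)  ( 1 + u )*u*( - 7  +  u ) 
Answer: C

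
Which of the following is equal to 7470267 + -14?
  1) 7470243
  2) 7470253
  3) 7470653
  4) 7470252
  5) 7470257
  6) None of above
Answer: 2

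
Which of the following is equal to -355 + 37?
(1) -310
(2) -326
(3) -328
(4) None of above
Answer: 4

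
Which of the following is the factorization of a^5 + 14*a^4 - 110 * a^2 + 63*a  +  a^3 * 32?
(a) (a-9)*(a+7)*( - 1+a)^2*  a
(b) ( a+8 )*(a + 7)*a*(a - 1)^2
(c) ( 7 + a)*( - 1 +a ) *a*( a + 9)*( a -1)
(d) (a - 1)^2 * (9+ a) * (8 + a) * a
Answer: c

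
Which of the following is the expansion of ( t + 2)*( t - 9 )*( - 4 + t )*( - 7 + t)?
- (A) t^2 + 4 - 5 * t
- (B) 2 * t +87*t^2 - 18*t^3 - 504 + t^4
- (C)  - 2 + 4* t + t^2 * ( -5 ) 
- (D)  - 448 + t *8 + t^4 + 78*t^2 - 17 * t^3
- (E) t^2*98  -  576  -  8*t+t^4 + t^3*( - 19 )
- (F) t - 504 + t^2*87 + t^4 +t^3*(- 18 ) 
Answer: B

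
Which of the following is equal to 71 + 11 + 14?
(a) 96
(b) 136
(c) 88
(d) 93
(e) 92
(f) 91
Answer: a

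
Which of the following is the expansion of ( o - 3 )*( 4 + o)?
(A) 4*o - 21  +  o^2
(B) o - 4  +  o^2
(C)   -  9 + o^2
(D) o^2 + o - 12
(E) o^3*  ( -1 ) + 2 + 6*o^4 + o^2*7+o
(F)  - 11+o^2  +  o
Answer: D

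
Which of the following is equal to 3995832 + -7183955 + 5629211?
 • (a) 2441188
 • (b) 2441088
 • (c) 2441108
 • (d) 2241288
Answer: b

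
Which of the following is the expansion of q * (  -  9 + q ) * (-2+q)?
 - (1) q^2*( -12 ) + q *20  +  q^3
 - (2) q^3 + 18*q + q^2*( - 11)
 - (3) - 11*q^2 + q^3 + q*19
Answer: 2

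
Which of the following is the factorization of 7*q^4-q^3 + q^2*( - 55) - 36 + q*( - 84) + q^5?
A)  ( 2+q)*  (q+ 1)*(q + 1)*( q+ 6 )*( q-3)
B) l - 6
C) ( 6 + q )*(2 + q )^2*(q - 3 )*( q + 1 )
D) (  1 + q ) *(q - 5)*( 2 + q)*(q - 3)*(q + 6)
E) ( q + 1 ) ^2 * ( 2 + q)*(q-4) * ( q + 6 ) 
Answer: A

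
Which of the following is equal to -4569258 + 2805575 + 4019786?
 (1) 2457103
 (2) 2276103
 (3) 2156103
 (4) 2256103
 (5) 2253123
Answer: 4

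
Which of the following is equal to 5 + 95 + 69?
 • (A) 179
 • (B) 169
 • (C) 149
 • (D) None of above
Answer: B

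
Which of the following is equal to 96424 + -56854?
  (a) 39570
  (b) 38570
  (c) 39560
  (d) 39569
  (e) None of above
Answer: a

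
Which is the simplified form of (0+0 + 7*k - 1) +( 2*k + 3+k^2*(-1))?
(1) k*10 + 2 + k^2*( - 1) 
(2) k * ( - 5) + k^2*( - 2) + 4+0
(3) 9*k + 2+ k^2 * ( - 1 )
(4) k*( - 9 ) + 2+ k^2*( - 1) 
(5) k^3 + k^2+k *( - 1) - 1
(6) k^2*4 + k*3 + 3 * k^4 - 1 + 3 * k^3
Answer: 3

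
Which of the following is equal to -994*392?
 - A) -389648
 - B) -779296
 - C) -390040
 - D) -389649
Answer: A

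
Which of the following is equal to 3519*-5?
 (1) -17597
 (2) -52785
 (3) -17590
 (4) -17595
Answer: 4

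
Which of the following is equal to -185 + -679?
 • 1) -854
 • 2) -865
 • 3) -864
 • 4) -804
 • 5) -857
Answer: 3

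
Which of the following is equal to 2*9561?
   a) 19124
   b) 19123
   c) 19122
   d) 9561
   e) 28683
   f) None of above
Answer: c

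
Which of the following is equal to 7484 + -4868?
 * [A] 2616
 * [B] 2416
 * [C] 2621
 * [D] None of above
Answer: A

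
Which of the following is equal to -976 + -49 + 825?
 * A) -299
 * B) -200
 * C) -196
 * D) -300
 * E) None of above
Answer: B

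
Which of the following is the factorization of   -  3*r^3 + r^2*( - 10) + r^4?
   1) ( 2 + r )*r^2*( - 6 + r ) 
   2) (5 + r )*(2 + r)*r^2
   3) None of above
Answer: 3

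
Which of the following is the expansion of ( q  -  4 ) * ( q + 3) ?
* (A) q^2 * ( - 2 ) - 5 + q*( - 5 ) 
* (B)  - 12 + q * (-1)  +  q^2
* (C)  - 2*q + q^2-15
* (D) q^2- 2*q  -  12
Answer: B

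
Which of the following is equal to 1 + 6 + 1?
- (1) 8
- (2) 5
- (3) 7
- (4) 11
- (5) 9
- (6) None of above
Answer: 1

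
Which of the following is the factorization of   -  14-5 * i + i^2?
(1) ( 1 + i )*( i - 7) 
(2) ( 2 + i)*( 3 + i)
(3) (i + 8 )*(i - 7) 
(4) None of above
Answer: 4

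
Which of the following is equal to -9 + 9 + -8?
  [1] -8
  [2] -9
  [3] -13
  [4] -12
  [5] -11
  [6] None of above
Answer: 1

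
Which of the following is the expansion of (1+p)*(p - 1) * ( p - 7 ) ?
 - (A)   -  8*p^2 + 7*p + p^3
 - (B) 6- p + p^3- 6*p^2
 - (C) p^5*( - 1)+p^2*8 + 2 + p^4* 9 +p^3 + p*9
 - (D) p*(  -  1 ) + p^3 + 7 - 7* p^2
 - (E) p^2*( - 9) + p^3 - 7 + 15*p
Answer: D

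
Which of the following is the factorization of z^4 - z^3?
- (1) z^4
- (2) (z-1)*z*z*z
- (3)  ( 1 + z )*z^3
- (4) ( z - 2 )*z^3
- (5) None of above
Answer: 2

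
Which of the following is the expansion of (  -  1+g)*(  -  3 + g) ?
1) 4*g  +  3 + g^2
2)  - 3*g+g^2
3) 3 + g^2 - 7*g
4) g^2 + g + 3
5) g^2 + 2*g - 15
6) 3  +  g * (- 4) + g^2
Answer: 6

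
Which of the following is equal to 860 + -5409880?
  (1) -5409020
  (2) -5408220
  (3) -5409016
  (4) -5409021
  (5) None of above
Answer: 1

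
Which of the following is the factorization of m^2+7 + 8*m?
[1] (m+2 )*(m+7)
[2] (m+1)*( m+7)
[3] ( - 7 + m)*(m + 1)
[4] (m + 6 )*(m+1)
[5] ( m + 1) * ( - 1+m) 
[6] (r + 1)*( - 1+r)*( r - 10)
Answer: 2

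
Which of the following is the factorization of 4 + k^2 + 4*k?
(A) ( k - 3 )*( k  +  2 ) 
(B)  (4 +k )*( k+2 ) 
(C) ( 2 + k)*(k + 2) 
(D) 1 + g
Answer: C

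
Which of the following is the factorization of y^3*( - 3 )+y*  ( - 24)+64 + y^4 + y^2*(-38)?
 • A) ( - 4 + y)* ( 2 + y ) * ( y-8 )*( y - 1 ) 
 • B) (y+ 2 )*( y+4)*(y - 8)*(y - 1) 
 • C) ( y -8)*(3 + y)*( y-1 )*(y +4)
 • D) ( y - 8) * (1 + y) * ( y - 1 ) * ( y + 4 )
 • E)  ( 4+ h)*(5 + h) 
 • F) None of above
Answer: B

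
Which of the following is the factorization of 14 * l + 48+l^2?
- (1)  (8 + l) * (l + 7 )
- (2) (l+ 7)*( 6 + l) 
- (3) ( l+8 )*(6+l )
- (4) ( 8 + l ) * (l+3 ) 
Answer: 3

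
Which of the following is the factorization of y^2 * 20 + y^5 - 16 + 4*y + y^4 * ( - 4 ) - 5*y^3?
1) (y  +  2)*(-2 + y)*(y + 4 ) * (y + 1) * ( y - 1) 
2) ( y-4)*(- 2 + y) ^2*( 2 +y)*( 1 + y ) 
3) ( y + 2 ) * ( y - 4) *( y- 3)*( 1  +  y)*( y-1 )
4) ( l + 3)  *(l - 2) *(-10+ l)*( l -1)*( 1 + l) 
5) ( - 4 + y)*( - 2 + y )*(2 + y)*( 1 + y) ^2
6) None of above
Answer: 6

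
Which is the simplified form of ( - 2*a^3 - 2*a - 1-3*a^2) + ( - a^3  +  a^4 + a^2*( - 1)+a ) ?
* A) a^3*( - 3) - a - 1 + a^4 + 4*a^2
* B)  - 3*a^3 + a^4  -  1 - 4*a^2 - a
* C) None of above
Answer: B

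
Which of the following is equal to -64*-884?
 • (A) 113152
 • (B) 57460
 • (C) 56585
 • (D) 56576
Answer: D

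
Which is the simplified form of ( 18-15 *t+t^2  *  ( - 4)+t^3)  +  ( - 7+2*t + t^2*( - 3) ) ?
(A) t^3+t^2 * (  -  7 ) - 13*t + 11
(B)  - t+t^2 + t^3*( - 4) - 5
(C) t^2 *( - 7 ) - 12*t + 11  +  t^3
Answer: A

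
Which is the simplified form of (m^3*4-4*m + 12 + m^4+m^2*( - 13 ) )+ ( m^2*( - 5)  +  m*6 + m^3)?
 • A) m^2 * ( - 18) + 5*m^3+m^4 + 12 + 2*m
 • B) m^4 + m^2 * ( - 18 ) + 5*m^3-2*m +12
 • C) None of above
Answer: A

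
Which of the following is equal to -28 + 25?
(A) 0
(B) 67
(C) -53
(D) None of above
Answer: D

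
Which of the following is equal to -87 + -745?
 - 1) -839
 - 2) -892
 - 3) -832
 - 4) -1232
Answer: 3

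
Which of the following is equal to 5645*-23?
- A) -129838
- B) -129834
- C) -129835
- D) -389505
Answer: C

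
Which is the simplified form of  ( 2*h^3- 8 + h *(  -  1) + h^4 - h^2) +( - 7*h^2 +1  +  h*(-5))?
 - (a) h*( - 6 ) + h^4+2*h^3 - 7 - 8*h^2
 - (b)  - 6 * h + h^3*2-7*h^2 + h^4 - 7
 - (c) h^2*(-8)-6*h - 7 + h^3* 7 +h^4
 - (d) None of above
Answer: a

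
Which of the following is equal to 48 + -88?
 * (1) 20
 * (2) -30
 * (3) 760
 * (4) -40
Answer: 4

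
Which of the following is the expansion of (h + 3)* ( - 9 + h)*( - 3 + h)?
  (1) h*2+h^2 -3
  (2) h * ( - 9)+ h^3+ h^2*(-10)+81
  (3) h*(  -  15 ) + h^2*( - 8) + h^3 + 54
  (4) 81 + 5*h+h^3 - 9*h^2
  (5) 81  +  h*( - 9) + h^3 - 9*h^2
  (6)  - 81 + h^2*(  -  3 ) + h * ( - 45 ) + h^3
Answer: 5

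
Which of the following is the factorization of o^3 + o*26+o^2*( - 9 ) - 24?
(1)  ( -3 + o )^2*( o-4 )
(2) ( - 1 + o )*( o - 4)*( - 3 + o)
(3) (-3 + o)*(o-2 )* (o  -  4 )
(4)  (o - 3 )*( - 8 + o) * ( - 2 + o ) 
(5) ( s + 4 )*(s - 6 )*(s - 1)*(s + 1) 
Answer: 3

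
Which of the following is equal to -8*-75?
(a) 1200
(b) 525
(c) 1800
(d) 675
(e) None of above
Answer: e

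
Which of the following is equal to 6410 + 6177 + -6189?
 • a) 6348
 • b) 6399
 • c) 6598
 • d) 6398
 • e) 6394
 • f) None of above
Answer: d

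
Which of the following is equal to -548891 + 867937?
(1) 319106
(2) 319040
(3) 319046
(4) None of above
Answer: 3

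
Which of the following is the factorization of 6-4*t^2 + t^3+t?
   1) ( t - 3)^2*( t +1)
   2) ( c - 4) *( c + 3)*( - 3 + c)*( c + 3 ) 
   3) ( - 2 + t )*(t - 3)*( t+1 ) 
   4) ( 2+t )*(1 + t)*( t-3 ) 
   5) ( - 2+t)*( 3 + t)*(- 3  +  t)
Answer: 3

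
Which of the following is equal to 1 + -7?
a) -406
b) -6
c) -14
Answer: b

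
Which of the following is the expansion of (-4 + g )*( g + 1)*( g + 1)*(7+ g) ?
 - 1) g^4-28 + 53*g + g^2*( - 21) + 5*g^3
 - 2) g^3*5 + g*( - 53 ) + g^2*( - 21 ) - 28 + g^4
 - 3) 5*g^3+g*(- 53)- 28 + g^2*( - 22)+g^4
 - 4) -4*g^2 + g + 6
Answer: 2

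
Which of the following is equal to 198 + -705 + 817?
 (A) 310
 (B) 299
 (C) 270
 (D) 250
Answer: A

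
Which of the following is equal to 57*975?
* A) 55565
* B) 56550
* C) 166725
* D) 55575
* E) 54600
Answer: D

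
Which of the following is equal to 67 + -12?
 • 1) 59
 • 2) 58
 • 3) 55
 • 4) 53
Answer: 3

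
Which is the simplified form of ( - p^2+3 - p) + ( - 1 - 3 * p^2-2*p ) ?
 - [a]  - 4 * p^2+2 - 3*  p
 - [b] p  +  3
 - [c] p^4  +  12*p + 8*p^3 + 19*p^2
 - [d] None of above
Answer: a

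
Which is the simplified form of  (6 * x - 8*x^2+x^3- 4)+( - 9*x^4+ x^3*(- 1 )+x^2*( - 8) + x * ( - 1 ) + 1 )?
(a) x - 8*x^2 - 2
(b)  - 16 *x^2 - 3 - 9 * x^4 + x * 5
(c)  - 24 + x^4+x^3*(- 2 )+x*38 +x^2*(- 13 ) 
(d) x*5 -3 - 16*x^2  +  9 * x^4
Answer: b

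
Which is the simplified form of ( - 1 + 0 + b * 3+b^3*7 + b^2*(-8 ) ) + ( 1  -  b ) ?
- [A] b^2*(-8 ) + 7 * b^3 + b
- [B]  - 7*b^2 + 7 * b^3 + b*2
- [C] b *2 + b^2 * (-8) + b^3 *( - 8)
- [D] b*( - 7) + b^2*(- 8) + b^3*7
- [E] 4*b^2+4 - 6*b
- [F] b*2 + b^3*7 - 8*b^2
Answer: F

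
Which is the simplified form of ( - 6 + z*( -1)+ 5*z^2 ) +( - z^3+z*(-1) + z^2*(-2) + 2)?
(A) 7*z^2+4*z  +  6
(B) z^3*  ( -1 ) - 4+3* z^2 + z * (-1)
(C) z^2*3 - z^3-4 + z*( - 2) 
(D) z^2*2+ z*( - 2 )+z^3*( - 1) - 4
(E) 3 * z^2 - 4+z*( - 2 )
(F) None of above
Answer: C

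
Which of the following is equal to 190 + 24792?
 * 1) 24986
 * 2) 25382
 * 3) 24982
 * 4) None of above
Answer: 3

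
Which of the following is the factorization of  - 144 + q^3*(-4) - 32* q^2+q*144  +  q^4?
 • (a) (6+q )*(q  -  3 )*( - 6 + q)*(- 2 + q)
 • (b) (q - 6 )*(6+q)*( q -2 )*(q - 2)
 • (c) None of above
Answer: b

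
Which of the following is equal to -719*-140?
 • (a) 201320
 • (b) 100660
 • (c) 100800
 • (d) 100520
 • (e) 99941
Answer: b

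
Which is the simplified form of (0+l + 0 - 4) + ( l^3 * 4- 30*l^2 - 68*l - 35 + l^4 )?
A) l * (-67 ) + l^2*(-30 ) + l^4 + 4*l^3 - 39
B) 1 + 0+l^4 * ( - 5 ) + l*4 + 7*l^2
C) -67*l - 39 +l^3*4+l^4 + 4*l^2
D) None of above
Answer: A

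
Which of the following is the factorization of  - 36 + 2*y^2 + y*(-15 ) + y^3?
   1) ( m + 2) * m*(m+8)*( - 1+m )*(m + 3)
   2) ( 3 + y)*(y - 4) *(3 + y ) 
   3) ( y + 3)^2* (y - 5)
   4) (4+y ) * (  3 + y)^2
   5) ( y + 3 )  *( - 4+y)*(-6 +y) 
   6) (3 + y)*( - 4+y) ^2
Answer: 2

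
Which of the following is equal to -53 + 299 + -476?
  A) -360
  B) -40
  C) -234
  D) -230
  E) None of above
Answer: D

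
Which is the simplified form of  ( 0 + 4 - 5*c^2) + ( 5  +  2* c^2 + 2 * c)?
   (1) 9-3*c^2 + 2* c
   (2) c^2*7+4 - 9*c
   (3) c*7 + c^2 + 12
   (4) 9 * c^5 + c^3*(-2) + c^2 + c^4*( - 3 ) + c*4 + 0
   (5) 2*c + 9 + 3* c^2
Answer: 1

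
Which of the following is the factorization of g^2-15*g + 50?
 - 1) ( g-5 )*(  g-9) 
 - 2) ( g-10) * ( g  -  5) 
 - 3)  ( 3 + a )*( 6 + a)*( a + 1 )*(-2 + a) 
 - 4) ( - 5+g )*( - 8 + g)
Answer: 2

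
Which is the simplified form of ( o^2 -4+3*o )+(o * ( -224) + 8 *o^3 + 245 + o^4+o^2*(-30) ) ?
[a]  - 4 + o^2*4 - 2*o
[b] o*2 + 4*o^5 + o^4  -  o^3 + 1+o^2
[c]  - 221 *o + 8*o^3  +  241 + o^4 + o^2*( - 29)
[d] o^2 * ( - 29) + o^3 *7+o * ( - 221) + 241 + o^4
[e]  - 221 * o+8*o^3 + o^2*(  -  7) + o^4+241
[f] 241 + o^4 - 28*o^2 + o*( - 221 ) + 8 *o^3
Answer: c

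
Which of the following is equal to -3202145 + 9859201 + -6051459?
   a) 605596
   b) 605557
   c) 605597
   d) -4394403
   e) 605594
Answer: c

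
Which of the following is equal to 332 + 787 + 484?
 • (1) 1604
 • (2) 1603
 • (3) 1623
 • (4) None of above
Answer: 2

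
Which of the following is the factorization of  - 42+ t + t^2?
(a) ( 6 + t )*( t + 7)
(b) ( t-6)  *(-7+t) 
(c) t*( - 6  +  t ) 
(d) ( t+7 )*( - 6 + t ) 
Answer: d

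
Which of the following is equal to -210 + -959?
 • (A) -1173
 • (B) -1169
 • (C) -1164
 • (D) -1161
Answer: B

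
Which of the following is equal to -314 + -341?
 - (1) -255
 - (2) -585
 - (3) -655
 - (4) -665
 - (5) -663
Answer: 3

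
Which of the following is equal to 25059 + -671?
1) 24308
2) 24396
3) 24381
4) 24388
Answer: 4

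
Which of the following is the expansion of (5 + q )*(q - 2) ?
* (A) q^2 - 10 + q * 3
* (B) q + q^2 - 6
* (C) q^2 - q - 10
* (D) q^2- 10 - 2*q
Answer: A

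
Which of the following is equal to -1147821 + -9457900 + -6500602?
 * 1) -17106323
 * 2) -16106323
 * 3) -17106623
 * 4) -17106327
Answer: 1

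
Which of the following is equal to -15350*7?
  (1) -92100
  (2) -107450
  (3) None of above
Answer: 2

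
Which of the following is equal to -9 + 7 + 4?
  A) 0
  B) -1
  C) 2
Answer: C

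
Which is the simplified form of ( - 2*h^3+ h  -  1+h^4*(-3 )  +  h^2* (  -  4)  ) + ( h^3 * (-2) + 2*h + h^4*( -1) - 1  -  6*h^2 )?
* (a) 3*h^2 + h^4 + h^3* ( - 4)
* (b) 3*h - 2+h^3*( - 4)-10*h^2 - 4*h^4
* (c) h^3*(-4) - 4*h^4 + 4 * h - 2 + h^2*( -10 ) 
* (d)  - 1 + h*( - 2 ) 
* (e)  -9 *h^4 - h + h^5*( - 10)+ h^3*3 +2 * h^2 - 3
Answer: b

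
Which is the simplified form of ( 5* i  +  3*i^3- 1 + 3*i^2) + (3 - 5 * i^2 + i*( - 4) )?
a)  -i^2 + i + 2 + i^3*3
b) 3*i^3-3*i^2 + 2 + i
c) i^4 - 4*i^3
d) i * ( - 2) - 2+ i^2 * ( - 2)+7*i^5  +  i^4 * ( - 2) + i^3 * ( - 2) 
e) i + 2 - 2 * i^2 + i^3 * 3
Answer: e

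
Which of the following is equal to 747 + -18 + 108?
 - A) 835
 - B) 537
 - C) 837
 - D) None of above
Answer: C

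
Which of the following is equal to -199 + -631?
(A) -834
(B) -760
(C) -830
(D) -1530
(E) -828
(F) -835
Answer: C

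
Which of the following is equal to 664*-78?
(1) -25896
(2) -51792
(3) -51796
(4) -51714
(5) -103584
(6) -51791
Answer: 2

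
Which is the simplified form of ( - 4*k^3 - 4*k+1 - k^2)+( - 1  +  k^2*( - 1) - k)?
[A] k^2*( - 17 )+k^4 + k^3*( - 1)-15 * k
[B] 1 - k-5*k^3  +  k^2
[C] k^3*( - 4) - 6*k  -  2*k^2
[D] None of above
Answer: D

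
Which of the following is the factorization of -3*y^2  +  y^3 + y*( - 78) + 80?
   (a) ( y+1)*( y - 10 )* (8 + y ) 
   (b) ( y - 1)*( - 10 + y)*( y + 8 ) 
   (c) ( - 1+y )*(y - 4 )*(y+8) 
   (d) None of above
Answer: b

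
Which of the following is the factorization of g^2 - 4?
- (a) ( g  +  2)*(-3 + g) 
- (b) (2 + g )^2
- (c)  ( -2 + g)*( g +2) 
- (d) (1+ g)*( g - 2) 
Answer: c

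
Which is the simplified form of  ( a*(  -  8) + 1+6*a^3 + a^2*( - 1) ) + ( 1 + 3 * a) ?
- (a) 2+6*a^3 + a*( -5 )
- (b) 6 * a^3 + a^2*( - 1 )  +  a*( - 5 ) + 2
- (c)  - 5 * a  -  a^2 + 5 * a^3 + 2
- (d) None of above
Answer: b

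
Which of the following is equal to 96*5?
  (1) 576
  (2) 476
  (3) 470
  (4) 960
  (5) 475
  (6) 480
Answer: 6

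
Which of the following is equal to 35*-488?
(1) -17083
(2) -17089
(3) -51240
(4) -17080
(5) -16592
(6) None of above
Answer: 4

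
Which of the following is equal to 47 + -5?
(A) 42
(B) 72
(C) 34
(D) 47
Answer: A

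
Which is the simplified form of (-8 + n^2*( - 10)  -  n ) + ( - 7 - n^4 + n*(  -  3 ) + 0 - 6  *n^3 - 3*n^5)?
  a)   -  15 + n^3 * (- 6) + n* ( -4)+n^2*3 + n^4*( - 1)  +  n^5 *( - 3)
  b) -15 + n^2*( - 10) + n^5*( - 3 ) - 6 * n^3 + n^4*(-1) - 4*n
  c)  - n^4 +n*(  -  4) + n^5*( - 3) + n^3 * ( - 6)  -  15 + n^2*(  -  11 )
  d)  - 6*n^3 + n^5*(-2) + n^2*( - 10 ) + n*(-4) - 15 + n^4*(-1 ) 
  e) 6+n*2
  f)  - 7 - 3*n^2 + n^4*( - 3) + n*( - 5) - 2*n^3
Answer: b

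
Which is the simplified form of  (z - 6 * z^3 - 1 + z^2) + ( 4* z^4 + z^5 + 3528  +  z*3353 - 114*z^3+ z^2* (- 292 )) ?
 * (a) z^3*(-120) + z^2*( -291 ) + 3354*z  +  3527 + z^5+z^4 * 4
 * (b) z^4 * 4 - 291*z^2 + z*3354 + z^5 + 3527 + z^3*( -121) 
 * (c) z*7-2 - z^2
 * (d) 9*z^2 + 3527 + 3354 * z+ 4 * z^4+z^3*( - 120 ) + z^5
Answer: a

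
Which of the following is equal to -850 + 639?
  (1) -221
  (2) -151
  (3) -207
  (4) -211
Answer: 4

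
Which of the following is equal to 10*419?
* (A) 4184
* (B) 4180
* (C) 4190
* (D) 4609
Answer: C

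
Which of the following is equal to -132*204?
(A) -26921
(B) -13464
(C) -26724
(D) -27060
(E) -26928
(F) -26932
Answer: E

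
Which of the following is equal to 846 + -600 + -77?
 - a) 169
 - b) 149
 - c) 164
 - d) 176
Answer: a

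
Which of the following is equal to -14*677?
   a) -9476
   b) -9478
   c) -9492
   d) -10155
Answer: b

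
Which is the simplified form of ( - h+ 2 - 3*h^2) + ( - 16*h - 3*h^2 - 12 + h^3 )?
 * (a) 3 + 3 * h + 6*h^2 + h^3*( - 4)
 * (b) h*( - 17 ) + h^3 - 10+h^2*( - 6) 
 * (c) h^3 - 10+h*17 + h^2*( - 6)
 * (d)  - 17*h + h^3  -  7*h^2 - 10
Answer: b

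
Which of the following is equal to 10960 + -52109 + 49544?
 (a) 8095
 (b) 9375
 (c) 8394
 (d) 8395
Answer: d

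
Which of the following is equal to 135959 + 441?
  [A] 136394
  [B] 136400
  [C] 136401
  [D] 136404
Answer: B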